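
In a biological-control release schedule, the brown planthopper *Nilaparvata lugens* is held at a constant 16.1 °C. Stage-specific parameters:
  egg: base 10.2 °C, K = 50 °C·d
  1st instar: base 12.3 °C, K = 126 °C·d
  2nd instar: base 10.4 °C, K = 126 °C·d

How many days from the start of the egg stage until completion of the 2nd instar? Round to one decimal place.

63.7 days

egg: 50 / (16.1 − 10.2) = 50 / 5.9 = 8.475 d.
1st instar: 126 / (16.1 − 12.3) = 126 / 3.8 = 33.158 d.
2nd instar: 126 / (16.1 − 10.4) = 126 / 5.7 = 22.105 d.
Sum = 63.738 ≈ 63.7 days.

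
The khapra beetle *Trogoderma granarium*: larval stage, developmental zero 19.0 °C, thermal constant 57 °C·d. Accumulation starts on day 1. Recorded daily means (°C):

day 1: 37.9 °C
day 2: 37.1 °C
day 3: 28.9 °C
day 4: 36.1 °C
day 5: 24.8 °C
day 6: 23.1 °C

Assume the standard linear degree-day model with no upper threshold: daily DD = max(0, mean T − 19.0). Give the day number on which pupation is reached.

Daily DD above 19.0 °C: 18.9, 18.1, 9.9, 17.1, 5.8, 4.1.
Cumulative: 18.9, 37.0, 46.9, 64.0, 69.8, 73.9.
The total first reaches 57 DD on day 4.

day 4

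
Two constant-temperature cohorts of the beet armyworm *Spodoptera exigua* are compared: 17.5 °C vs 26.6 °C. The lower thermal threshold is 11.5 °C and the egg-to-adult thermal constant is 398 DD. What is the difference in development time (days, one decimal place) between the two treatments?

At 17.5 °C: 398 / (17.5 − 11.5) = 398 / 6.0 = 66.333 d.
At 26.6 °C: 398 / (26.6 − 11.5) = 398 / 15.1 = 26.358 d.
Difference = |66.333 − 26.358| = 39.976 ≈ 40.0 days.

40.0 days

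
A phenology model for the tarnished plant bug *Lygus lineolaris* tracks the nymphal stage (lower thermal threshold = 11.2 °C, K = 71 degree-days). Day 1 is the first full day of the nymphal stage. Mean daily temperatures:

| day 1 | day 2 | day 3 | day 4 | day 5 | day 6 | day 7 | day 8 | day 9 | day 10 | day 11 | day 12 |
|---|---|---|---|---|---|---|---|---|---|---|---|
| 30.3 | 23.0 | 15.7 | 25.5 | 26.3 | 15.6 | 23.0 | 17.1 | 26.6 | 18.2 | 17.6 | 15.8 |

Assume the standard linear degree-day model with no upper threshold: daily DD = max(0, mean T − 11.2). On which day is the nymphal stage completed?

Daily DD above 11.2 °C: 19.1, 11.8, 4.5, 14.3, 15.1, 4.4, 11.8, 5.9, 15.4, 7.0, 6.4, 4.6.
Cumulative: 19.1, 30.9, 35.4, 49.7, 64.8, 69.2, 81.0, 86.9, 102.3, 109.3, 115.7, 120.3.
The total first reaches 71 DD on day 7.

day 7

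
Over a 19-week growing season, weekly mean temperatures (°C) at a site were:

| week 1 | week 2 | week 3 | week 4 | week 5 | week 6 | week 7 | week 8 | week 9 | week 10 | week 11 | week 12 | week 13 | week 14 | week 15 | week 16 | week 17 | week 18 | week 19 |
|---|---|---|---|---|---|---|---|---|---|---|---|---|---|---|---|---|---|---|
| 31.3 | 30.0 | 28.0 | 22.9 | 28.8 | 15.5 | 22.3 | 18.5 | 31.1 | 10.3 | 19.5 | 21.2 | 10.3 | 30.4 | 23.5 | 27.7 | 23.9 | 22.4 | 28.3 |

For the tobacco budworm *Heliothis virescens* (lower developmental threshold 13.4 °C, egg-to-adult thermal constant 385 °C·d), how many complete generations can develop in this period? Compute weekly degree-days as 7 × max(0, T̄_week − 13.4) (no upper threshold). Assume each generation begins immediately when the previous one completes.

Weekly DD (7 × max(0, T̄ − 13.4)): 125.3, 116.2, 102.2, 66.5, 107.8, 14.7, 62.3, 35.7, 123.9, 0.0, 42.7, 54.6, 0.0, 119.0, 70.7, 100.1, 73.5, 63.0, 104.3.
Season total = 1382.5 DD.
Complete generations = ⌊1382.5 / 385⌋ = 3.

3 generations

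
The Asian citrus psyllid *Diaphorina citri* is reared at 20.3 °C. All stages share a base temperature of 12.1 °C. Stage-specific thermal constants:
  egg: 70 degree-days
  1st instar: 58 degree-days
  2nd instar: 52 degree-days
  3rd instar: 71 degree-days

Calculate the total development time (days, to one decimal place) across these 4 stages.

30.6 days

Daily accumulation at 20.3 °C = 20.3 − 12.1 = 8.2 DD/day.
Total K = 70 + 58 + 52 + 71 = 251 DD.
Total duration = 251 / 8.2 = 30.610 ≈ 30.6 days.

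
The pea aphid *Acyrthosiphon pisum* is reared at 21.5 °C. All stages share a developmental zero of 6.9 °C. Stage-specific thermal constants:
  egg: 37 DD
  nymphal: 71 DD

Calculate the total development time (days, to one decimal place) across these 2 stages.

7.4 days

Daily accumulation at 21.5 °C = 21.5 − 6.9 = 14.6 DD/day.
Total K = 37 + 71 = 108 DD.
Total duration = 108 / 14.6 = 7.397 ≈ 7.4 days.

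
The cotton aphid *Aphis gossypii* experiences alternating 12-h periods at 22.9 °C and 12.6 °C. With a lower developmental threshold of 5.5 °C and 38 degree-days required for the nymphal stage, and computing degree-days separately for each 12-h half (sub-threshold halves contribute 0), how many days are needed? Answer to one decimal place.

3.1 days

Day half: max(0, 22.9 − 5.5) × 0.5 = 17.4 × 0.5 = 8.70 DD.
Night half: max(0, 12.6 − 5.5) × 0.5 = 7.1 × 0.5 = 3.55 DD.
Per 24 h: 12.25 DD/day.
Duration = 38 / 12.25 = 3.102 ≈ 3.1 days.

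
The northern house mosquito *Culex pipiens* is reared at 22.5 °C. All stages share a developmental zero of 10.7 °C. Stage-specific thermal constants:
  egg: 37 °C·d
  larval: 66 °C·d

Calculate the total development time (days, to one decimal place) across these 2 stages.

Daily accumulation at 22.5 °C = 22.5 − 10.7 = 11.8 DD/day.
Total K = 37 + 66 = 103 DD.
Total duration = 103 / 11.8 = 8.729 ≈ 8.7 days.

8.7 days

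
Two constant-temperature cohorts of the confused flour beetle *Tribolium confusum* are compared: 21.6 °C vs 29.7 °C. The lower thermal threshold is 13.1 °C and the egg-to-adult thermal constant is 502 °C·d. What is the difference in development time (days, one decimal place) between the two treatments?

At 21.6 °C: 502 / (21.6 − 13.1) = 502 / 8.5 = 59.059 d.
At 29.7 °C: 502 / (29.7 − 13.1) = 502 / 16.6 = 30.241 d.
Difference = |59.059 − 30.241| = 28.818 ≈ 28.8 days.

28.8 days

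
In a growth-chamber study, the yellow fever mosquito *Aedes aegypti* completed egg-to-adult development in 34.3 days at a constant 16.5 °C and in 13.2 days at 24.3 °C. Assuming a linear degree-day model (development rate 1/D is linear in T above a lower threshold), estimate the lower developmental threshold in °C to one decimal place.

Linear rate model ⇒ the product D·(T − T_b) is constant across temperatures.
34.3·(16.5 − T_b) = 13.2·(24.3 − T_b)
T_b = (34.3·16.5 − 13.2·24.3) / (34.3 − 13.2) = 245.19 / 21.1 = 11.620 °C ≈ 11.6 °C.

11.6 °C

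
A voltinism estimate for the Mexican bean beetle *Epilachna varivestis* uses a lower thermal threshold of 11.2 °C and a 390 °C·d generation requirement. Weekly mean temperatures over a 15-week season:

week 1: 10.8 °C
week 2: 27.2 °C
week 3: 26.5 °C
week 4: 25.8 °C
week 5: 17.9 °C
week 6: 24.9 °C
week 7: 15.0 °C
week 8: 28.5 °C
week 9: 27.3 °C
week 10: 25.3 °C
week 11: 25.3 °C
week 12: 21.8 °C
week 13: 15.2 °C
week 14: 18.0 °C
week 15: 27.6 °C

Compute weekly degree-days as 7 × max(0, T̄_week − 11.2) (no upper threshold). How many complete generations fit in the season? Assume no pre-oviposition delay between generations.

Weekly DD (7 × max(0, T̄ − 11.2)): 0.0, 112.0, 107.1, 102.2, 46.9, 95.9, 26.6, 121.1, 112.7, 98.7, 98.7, 74.2, 28.0, 47.6, 114.8.
Season total = 1186.5 DD.
Complete generations = ⌊1186.5 / 390⌋ = 3.

3 generations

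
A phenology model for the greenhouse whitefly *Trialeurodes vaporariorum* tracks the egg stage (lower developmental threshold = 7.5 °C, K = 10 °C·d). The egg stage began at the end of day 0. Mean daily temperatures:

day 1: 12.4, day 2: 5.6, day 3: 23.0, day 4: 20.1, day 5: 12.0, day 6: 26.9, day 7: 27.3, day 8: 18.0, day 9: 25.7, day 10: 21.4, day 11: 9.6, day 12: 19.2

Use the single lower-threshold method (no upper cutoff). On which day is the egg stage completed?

Daily DD above 7.5 °C: 4.9, 0.0, 15.5, 12.6, 4.5, 19.4, 19.8, 10.5, 18.2, 13.9, 2.1, 11.7.
Cumulative: 4.9, 4.9, 20.4, 33.0, 37.5, 56.9, 76.7, 87.2, 105.4, 119.3, 121.4, 133.1.
The total first reaches 10 DD on day 3.

day 3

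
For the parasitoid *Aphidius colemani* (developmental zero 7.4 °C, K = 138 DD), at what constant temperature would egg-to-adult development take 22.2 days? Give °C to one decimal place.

Required daily accumulation = 138 / 22.2 = 6.216 DD/day.
T = T_base + 6.216 = 7.4 + 6.216 = 13.616 ≈ 13.6 °C.

13.6 °C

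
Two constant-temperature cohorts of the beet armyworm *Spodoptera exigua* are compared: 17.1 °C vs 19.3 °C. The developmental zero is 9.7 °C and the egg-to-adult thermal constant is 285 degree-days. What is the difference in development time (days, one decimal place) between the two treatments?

8.8 days

At 17.1 °C: 285 / (17.1 − 9.7) = 285 / 7.4 = 38.514 d.
At 19.3 °C: 285 / (19.3 − 9.7) = 285 / 9.6 = 29.687 d.
Difference = |38.514 − 29.687| = 8.826 ≈ 8.8 days.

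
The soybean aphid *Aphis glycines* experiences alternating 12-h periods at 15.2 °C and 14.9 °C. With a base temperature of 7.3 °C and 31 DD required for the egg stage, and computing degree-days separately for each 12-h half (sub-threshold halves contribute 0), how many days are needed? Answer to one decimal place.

Day half: max(0, 15.2 − 7.3) × 0.5 = 7.9 × 0.5 = 3.95 DD.
Night half: max(0, 14.9 − 7.3) × 0.5 = 7.6 × 0.5 = 3.80 DD.
Per 24 h: 7.75 DD/day.
Duration = 31 / 7.75 = 4.000 ≈ 4.0 days.

4.0 days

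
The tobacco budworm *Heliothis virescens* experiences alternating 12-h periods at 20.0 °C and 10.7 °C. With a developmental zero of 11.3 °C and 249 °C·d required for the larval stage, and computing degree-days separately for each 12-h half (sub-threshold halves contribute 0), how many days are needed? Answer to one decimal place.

57.2 days

Day half: max(0, 20.0 − 11.3) × 0.5 = 8.7 × 0.5 = 4.35 DD.
Night half: max(0, 10.7 − 11.3) × 0.5 = 0.0 × 0.5 = 0.00 DD.
Per 24 h: 4.35 DD/day.
Duration = 249 / 4.35 = 57.241 ≈ 57.2 days.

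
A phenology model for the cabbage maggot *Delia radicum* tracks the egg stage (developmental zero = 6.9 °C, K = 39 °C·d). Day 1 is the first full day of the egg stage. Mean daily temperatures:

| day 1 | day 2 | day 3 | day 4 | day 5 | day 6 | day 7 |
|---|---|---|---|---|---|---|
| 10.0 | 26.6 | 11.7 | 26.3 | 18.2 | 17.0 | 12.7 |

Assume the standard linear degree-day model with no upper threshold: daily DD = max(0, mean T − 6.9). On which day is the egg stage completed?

Daily DD above 6.9 °C: 3.1, 19.7, 4.8, 19.4, 11.3, 10.1, 5.8.
Cumulative: 3.1, 22.8, 27.6, 47.0, 58.3, 68.4, 74.2.
The total first reaches 39 DD on day 4.

day 4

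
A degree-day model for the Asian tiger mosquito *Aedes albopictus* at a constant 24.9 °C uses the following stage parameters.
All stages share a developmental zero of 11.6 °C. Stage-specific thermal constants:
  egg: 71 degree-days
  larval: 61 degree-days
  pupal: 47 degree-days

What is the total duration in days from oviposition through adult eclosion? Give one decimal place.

13.5 days

Daily accumulation at 24.9 °C = 24.9 − 11.6 = 13.3 DD/day.
Total K = 71 + 61 + 47 = 179 DD.
Total duration = 179 / 13.3 = 13.459 ≈ 13.5 days.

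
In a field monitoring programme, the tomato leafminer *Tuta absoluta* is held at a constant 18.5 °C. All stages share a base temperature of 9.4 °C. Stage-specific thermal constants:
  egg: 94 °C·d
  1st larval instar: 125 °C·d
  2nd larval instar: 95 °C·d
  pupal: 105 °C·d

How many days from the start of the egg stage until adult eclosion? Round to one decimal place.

Daily accumulation at 18.5 °C = 18.5 − 9.4 = 9.1 DD/day.
Total K = 94 + 125 + 95 + 105 = 419 DD.
Total duration = 419 / 9.1 = 46.044 ≈ 46.0 days.

46.0 days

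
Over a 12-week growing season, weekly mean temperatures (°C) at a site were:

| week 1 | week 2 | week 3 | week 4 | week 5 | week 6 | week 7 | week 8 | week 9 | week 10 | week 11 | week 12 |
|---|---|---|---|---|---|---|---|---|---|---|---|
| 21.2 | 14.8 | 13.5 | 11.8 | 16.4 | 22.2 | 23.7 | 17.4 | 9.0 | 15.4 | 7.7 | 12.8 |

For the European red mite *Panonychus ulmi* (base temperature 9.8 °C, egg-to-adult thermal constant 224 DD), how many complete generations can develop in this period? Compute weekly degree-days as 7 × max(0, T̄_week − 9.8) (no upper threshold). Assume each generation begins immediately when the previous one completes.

2 generations

Weekly DD (7 × max(0, T̄ − 9.8)): 79.8, 35.0, 25.9, 14.0, 46.2, 86.8, 97.3, 53.2, 0.0, 39.2, 0.0, 21.0.
Season total = 498.4 DD.
Complete generations = ⌊498.4 / 224⌋ = 2.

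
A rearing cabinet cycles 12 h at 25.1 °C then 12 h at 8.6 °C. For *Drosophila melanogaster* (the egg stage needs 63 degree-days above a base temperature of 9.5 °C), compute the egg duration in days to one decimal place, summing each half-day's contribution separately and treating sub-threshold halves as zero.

8.1 days

Day half: max(0, 25.1 − 9.5) × 0.5 = 15.6 × 0.5 = 7.80 DD.
Night half: max(0, 8.6 − 9.5) × 0.5 = 0.0 × 0.5 = 0.00 DD.
Per 24 h: 7.80 DD/day.
Duration = 63 / 7.80 = 8.077 ≈ 8.1 days.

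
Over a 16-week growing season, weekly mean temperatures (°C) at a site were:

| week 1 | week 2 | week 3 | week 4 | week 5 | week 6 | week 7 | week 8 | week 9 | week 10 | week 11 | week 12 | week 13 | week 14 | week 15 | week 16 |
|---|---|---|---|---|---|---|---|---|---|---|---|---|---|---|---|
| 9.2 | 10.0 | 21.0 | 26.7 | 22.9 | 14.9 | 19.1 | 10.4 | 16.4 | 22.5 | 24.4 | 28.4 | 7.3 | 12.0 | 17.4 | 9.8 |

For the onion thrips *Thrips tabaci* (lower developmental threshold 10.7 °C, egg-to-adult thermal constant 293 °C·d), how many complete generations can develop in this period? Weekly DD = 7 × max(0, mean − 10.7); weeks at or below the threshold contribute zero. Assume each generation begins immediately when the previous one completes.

2 generations

Weekly DD (7 × max(0, T̄ − 10.7)): 0.0, 0.0, 72.1, 112.0, 85.4, 29.4, 58.8, 0.0, 39.9, 82.6, 95.9, 123.9, 0.0, 9.1, 46.9, 0.0.
Season total = 756.0 DD.
Complete generations = ⌊756.0 / 293⌋ = 2.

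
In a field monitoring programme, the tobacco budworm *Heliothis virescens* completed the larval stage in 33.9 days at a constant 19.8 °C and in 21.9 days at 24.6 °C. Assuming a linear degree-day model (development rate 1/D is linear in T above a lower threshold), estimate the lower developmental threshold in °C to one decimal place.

Under the model K = D·(T − T_b), so D₁·(T₁ − T_b) = D₂·(T₂ − T_b).
33.9·(19.8 − T_b) = 21.9·(24.6 − T_b)
T_b = (33.9·19.8 − 21.9·24.6) / (33.9 − 21.9) = 132.48 / 12.0 = 11.040 °C ≈ 11.0 °C.

11.0 °C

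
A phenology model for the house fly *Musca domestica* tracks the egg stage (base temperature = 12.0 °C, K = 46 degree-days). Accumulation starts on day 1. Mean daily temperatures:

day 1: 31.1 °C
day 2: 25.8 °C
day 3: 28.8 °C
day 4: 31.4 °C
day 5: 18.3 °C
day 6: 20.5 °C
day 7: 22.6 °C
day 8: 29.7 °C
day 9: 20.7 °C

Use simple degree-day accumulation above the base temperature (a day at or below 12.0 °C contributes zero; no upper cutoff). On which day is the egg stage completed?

Daily DD above 12.0 °C: 19.1, 13.8, 16.8, 19.4, 6.3, 8.5, 10.6, 17.7, 8.7.
Cumulative: 19.1, 32.9, 49.7, 69.1, 75.4, 83.9, 94.5, 112.2, 120.9.
The total first reaches 46 DD on day 3.

day 3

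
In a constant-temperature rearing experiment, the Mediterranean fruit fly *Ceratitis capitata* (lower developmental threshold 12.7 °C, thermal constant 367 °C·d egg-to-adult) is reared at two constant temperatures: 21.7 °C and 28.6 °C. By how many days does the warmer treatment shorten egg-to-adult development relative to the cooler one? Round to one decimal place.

At 21.7 °C: 367 / (21.7 − 12.7) = 367 / 9.0 = 40.778 d.
At 28.6 °C: 367 / (28.6 − 12.7) = 367 / 15.9 = 23.082 d.
Difference = |40.778 − 23.082| = 17.696 ≈ 17.7 days.

17.7 days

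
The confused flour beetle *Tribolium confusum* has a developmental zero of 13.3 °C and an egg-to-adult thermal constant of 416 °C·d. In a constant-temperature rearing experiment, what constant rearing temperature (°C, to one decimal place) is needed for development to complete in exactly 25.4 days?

29.7 °C

Required daily accumulation = 416 / 25.4 = 16.378 DD/day.
T = T_base + 16.378 = 13.3 + 16.378 = 29.678 ≈ 29.7 °C.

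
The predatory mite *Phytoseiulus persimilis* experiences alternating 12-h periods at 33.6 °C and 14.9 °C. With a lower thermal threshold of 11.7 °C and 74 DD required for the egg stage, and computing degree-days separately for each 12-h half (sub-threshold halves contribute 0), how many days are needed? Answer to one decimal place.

5.9 days

Day half: max(0, 33.6 − 11.7) × 0.5 = 21.9 × 0.5 = 10.95 DD.
Night half: max(0, 14.9 − 11.7) × 0.5 = 3.2 × 0.5 = 1.60 DD.
Per 24 h: 12.55 DD/day.
Duration = 74 / 12.55 = 5.896 ≈ 5.9 days.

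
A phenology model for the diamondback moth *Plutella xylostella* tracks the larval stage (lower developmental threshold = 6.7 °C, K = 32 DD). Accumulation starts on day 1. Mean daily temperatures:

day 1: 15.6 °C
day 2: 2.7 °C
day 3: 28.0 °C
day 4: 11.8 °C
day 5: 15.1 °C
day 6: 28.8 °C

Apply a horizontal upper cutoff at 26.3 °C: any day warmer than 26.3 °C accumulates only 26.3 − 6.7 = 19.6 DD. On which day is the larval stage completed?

day 4

Daily DD above 6.7 °C (capped at 19.6): 8.9, 0.0, 19.6, 5.1, 8.4, 19.6.
Cumulative: 8.9, 8.9, 28.5, 33.6, 42.0, 61.6.
The total first reaches 32 DD on day 4.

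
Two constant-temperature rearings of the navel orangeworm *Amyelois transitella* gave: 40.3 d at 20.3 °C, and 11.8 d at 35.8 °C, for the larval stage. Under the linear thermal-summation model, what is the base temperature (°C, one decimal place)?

Equal thermal constants: D₁(T₁ − T_b) = D₂(T₂ − T_b).
40.3·(20.3 − T_b) = 11.8·(35.8 − T_b)
T_b = (40.3·20.3 − 11.8·35.8) / (40.3 − 11.8) = 395.65 / 28.5 = 13.882 °C ≈ 13.9 °C.

13.9 °C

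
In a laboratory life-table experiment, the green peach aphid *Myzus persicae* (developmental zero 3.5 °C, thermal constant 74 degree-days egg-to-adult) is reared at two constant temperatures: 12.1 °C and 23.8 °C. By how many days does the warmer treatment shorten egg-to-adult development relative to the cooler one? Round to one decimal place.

5.0 days

At 12.1 °C: 74 / (12.1 − 3.5) = 74 / 8.6 = 8.605 d.
At 23.8 °C: 74 / (23.8 − 3.5) = 74 / 20.3 = 3.645 d.
Difference = |8.605 − 3.645| = 4.959 ≈ 5.0 days.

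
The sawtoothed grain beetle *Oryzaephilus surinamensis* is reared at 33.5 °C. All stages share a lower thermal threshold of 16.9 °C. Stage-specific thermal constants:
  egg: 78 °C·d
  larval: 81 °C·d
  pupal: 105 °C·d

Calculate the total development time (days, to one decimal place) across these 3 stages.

15.9 days

Daily accumulation at 33.5 °C = 33.5 − 16.9 = 16.6 DD/day.
Total K = 78 + 81 + 105 = 264 DD.
Total duration = 264 / 16.6 = 15.904 ≈ 15.9 days.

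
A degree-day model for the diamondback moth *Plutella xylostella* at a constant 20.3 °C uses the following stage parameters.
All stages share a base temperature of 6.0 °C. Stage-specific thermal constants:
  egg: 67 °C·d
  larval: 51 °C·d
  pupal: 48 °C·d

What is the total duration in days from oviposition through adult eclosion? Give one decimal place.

Daily accumulation at 20.3 °C = 20.3 − 6.0 = 14.3 DD/day.
Total K = 67 + 51 + 48 = 166 DD.
Total duration = 166 / 14.3 = 11.608 ≈ 11.6 days.

11.6 days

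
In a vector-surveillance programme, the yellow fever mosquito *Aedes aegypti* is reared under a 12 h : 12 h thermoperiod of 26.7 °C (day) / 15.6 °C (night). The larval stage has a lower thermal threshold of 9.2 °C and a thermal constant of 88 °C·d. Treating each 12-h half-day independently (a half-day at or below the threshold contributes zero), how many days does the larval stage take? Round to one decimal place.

7.4 days

Day half: max(0, 26.7 − 9.2) × 0.5 = 17.5 × 0.5 = 8.75 DD.
Night half: max(0, 15.6 − 9.2) × 0.5 = 6.4 × 0.5 = 3.20 DD.
Per 24 h: 11.95 DD/day.
Duration = 88 / 11.95 = 7.364 ≈ 7.4 days.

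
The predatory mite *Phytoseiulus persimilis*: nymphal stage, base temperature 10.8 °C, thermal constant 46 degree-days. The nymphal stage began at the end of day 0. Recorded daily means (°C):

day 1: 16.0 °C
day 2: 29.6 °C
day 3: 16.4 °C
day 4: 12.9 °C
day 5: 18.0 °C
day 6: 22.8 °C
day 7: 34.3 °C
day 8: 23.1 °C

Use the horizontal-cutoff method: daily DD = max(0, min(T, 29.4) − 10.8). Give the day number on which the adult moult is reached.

Daily DD above 10.8 °C (capped at 18.6): 5.2, 18.6, 5.6, 2.1, 7.2, 12.0, 18.6, 12.3.
Cumulative: 5.2, 23.8, 29.4, 31.5, 38.7, 50.7, 69.3, 81.6.
The total first reaches 46 DD on day 6.

day 6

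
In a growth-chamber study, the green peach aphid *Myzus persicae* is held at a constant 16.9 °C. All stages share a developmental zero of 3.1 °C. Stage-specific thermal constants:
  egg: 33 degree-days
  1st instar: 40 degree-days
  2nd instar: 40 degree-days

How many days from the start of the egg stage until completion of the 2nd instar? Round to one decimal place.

Daily accumulation at 16.9 °C = 16.9 − 3.1 = 13.8 DD/day.
Total K = 33 + 40 + 40 = 113 DD.
Total duration = 113 / 13.8 = 8.188 ≈ 8.2 days.

8.2 days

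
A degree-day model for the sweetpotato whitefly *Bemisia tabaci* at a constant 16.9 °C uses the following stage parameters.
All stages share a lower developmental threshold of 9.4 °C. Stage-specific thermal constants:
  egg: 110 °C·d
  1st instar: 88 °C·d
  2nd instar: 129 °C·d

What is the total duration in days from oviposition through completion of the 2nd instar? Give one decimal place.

Daily accumulation at 16.9 °C = 16.9 − 9.4 = 7.5 DD/day.
Total K = 110 + 88 + 129 = 327 DD.
Total duration = 327 / 7.5 = 43.600 ≈ 43.6 days.

43.6 days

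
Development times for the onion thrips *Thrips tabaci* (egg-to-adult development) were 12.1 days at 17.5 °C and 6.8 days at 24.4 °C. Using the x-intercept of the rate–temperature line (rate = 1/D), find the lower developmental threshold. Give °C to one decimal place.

8.6 °C

Linear rate model ⇒ the product D·(T − T_b) is constant across temperatures.
12.1·(17.5 − T_b) = 6.8·(24.4 − T_b)
T_b = (12.1·17.5 − 6.8·24.4) / (12.1 − 6.8) = 45.83 / 5.3 = 8.647 °C ≈ 8.6 °C.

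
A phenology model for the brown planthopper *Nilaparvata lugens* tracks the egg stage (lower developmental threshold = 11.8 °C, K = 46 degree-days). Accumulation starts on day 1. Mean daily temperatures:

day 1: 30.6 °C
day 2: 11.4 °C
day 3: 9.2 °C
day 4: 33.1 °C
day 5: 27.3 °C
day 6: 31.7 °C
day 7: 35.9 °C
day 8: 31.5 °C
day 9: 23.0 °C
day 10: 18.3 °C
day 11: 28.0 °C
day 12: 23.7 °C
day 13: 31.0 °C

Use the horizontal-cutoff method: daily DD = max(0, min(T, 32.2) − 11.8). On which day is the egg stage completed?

Daily DD above 11.8 °C (capped at 20.4): 18.8, 0.0, 0.0, 20.4, 15.5, 19.9, 20.4, 19.7, 11.2, 6.5, 16.2, 11.9, 19.2.
Cumulative: 18.8, 18.8, 18.8, 39.2, 54.7, 74.6, 95.0, 114.7, 125.9, 132.4, 148.6, 160.5, 179.7.
The total first reaches 46 DD on day 5.

day 5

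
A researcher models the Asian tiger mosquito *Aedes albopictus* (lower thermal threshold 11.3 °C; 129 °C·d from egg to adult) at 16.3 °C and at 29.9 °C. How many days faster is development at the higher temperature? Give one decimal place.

18.9 days

At 16.3 °C: 129 / (16.3 − 11.3) = 129 / 5.0 = 25.800 d.
At 29.9 °C: 129 / (29.9 − 11.3) = 129 / 18.6 = 6.935 d.
Difference = |25.800 − 6.935| = 18.865 ≈ 18.9 days.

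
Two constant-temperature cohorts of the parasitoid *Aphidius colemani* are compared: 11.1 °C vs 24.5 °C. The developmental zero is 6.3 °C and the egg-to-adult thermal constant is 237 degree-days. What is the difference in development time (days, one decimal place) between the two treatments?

36.4 days

At 11.1 °C: 237 / (11.1 − 6.3) = 237 / 4.8 = 49.375 d.
At 24.5 °C: 237 / (24.5 − 6.3) = 237 / 18.2 = 13.022 d.
Difference = |49.375 − 13.022| = 36.353 ≈ 36.4 days.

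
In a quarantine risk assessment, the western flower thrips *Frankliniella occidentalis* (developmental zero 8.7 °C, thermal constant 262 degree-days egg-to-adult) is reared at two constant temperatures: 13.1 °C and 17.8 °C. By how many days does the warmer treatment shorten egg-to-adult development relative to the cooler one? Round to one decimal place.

30.8 days

At 13.1 °C: 262 / (13.1 − 8.7) = 262 / 4.4 = 59.545 d.
At 17.8 °C: 262 / (17.8 − 8.7) = 262 / 9.1 = 28.791 d.
Difference = |59.545 − 28.791| = 30.754 ≈ 30.8 days.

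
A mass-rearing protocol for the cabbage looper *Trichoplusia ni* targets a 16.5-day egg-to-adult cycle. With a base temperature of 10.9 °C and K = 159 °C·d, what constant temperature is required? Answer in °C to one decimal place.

Required daily accumulation = 159 / 16.5 = 9.636 DD/day.
T = T_base + 9.636 = 10.9 + 9.636 = 20.536 ≈ 20.5 °C.

20.5 °C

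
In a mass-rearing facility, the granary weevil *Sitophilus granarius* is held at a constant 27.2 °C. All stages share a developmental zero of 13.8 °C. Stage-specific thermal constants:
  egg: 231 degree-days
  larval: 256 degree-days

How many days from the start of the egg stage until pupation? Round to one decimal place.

36.3 days

Daily accumulation at 27.2 °C = 27.2 − 13.8 = 13.4 DD/day.
Total K = 231 + 256 = 487 DD.
Total duration = 487 / 13.4 = 36.343 ≈ 36.3 days.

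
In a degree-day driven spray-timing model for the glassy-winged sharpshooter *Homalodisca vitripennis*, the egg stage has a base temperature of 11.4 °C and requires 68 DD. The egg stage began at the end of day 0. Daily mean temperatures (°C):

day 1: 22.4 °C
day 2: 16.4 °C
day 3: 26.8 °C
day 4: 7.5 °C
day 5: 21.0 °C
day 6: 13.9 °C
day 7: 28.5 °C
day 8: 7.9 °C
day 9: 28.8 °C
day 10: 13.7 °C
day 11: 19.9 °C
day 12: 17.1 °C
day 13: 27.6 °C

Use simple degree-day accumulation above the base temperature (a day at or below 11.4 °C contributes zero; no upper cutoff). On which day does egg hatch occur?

day 9

Daily DD above 11.4 °C: 11.0, 5.0, 15.4, 0.0, 9.6, 2.5, 17.1, 0.0, 17.4, 2.3, 8.5, 5.7, 16.2.
Cumulative: 11.0, 16.0, 31.4, 31.4, 41.0, 43.5, 60.6, 60.6, 78.0, 80.3, 88.8, 94.5, 110.7.
The total first reaches 68 DD on day 9.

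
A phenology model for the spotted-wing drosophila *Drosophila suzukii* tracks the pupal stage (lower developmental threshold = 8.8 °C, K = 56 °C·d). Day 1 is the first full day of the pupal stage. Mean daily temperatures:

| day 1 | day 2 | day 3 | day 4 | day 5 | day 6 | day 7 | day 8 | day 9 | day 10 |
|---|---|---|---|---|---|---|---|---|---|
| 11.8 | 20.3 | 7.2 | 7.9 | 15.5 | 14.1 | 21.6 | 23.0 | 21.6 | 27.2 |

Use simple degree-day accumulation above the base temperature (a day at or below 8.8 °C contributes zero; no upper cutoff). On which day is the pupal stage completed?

Daily DD above 8.8 °C: 3.0, 11.5, 0.0, 0.0, 6.7, 5.3, 12.8, 14.2, 12.8, 18.4.
Cumulative: 3.0, 14.5, 14.5, 14.5, 21.2, 26.5, 39.3, 53.5, 66.3, 84.7.
The total first reaches 56 DD on day 9.

day 9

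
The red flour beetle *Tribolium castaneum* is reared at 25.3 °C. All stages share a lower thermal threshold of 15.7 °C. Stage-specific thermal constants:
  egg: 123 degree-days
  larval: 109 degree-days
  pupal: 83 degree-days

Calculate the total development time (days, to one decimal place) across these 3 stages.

32.8 days

Daily accumulation at 25.3 °C = 25.3 − 15.7 = 9.6 DD/day.
Total K = 123 + 109 + 83 = 315 DD.
Total duration = 315 / 9.6 = 32.812 ≈ 32.8 days.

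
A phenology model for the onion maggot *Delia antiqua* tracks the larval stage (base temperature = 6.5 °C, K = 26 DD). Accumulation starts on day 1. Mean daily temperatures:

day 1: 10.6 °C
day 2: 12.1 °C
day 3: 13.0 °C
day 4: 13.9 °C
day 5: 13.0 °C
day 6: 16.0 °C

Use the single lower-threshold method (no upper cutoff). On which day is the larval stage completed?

Daily DD above 6.5 °C: 4.1, 5.6, 6.5, 7.4, 6.5, 9.5.
Cumulative: 4.1, 9.7, 16.2, 23.6, 30.1, 39.6.
The total first reaches 26 DD on day 5.

day 5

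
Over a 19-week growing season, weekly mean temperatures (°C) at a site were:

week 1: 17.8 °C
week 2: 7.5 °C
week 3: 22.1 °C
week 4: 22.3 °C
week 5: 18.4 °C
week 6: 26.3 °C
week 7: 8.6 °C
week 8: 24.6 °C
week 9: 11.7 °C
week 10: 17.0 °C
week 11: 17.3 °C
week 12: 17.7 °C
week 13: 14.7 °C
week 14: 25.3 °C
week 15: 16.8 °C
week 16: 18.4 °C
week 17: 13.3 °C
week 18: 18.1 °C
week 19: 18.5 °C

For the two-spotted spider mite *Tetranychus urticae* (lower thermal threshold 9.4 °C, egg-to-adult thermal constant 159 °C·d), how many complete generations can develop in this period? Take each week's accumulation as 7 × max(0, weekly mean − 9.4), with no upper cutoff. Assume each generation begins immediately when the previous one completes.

7 generations

Weekly DD (7 × max(0, T̄ − 9.4)): 58.8, 0.0, 88.9, 90.3, 63.0, 118.3, 0.0, 106.4, 16.1, 53.2, 55.3, 58.1, 37.1, 111.3, 51.8, 63.0, 27.3, 60.9, 63.7.
Season total = 1123.5 DD.
Complete generations = ⌊1123.5 / 159⌋ = 7.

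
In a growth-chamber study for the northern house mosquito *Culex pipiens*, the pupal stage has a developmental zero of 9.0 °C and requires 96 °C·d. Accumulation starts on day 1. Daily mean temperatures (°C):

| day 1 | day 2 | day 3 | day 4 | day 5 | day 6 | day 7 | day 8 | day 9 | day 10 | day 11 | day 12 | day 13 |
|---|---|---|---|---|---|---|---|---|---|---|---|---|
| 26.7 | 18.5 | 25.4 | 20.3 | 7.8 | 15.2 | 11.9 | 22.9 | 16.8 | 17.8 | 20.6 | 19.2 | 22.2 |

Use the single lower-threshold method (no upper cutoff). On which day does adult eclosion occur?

Daily DD above 9.0 °C: 17.7, 9.5, 16.4, 11.3, 0.0, 6.2, 2.9, 13.9, 7.8, 8.8, 11.6, 10.2, 13.2.
Cumulative: 17.7, 27.2, 43.6, 54.9, 54.9, 61.1, 64.0, 77.9, 85.7, 94.5, 106.1, 116.3, 129.5.
The total first reaches 96 DD on day 11.

day 11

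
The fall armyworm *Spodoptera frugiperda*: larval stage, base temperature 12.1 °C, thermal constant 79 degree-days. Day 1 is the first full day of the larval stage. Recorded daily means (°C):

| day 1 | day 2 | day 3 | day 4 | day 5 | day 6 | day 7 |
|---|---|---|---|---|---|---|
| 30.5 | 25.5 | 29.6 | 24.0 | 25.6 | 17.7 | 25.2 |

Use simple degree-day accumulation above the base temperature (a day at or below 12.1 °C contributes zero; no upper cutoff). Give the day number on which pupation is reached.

Daily DD above 12.1 °C: 18.4, 13.4, 17.5, 11.9, 13.5, 5.6, 13.1.
Cumulative: 18.4, 31.8, 49.3, 61.2, 74.7, 80.3, 93.4.
The total first reaches 79 DD on day 6.

day 6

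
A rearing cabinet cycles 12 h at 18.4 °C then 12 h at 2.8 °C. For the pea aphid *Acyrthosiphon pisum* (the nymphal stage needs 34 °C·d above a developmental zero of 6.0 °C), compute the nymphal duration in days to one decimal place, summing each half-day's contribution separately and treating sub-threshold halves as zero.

5.5 days

Day half: max(0, 18.4 − 6.0) × 0.5 = 12.4 × 0.5 = 6.20 DD.
Night half: max(0, 2.8 − 6.0) × 0.5 = 0.0 × 0.5 = 0.00 DD.
Per 24 h: 6.20 DD/day.
Duration = 34 / 6.20 = 5.484 ≈ 5.5 days.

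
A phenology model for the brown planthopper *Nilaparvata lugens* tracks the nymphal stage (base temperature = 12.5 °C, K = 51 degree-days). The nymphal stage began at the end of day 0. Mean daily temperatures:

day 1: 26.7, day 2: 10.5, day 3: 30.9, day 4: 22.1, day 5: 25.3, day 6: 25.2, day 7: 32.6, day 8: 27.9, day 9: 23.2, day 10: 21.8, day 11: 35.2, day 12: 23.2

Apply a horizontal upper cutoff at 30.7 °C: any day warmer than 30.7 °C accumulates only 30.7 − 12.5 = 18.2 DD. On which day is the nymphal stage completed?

Daily DD above 12.5 °C (capped at 18.2): 14.2, 0.0, 18.2, 9.6, 12.8, 12.7, 18.2, 15.4, 10.7, 9.3, 18.2, 10.7.
Cumulative: 14.2, 14.2, 32.4, 42.0, 54.8, 67.5, 85.7, 101.1, 111.8, 121.1, 139.3, 150.0.
The total first reaches 51 DD on day 5.

day 5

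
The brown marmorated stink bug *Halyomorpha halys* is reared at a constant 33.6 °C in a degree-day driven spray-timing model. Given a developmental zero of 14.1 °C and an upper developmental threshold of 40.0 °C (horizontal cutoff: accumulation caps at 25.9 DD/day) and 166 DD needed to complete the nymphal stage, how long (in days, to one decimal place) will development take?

Daily accumulation = 33.6 − 14.1 = 19.5 DD/day.
Duration = 166 / 19.5 = 8.513 ≈ 8.5 days.

8.5 days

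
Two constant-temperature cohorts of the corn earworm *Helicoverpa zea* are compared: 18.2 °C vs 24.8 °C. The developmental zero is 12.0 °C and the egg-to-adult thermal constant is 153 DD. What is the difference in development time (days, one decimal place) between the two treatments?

12.7 days

At 18.2 °C: 153 / (18.2 − 12.0) = 153 / 6.2 = 24.677 d.
At 24.8 °C: 153 / (24.8 − 12.0) = 153 / 12.8 = 11.953 d.
Difference = |24.677 − 11.953| = 12.724 ≈ 12.7 days.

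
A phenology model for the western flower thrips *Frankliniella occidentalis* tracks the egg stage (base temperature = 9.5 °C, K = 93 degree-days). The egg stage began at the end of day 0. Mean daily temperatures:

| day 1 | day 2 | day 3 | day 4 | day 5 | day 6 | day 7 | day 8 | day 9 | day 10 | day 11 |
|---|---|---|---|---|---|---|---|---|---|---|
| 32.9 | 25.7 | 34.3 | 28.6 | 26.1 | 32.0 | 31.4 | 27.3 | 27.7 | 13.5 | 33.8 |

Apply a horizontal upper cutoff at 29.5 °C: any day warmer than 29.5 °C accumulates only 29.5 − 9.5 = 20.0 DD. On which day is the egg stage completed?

Daily DD above 9.5 °C (capped at 20.0): 20.0, 16.2, 20.0, 19.1, 16.6, 20.0, 20.0, 17.8, 18.2, 4.0, 20.0.
Cumulative: 20.0, 36.2, 56.2, 75.3, 91.9, 111.9, 131.9, 149.7, 167.9, 171.9, 191.9.
The total first reaches 93 DD on day 6.

day 6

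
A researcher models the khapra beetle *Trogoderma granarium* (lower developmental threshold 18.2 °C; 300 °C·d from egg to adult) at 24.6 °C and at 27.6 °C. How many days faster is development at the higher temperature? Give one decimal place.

At 24.6 °C: 300 / (24.6 − 18.2) = 300 / 6.4 = 46.875 d.
At 27.6 °C: 300 / (27.6 − 18.2) = 300 / 9.4 = 31.915 d.
Difference = |46.875 − 31.915| = 14.960 ≈ 15.0 days.

15.0 days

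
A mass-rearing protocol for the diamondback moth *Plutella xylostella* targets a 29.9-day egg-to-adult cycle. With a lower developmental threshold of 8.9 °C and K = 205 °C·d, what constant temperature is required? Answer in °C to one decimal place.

Required daily accumulation = 205 / 29.9 = 6.856 DD/day.
T = T_base + 6.856 = 8.9 + 6.856 = 15.756 ≈ 15.8 °C.

15.8 °C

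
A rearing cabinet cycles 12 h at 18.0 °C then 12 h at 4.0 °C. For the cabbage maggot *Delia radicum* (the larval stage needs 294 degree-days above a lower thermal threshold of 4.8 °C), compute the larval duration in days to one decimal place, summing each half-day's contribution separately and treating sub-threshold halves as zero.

Day half: max(0, 18.0 − 4.8) × 0.5 = 13.2 × 0.5 = 6.60 DD.
Night half: max(0, 4.0 − 4.8) × 0.5 = 0.0 × 0.5 = 0.00 DD.
Per 24 h: 6.60 DD/day.
Duration = 294 / 6.60 = 44.545 ≈ 44.5 days.

44.5 days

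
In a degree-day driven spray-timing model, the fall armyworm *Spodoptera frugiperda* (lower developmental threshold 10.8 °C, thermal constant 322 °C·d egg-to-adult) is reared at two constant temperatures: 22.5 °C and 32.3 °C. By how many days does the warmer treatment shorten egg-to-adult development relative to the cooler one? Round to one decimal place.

12.5 days

At 22.5 °C: 322 / (22.5 − 10.8) = 322 / 11.7 = 27.521 d.
At 32.3 °C: 322 / (32.3 − 10.8) = 322 / 21.5 = 14.977 d.
Difference = |27.521 − 14.977| = 12.545 ≈ 12.5 days.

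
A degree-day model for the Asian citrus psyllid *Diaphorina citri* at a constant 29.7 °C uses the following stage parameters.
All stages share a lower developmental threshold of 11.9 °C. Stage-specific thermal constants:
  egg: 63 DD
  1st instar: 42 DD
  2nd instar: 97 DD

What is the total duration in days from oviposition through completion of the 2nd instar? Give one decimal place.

Daily accumulation at 29.7 °C = 29.7 − 11.9 = 17.8 DD/day.
Total K = 63 + 42 + 97 = 202 DD.
Total duration = 202 / 17.8 = 11.348 ≈ 11.3 days.

11.3 days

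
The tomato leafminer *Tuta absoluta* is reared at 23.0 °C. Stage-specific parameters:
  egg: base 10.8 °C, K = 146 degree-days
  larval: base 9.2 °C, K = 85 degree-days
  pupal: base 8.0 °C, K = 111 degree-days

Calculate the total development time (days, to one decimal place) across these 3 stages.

25.5 days

egg: 146 / (23.0 − 10.8) = 146 / 12.2 = 11.967 d.
larval: 85 / (23.0 − 9.2) = 85 / 13.8 = 6.159 d.
pupal: 111 / (23.0 − 8.0) = 111 / 15.0 = 7.400 d.
Sum = 25.527 ≈ 25.5 days.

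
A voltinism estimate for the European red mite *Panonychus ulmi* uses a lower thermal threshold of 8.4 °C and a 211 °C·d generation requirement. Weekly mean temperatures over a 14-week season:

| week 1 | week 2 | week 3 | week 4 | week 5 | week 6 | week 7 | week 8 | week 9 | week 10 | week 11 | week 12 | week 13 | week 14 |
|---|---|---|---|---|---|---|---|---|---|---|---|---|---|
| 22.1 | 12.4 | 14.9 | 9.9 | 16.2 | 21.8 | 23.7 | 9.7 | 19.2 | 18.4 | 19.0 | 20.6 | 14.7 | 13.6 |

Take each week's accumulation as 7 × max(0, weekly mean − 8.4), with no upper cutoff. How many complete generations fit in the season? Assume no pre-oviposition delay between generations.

3 generations

Weekly DD (7 × max(0, T̄ − 8.4)): 95.9, 28.0, 45.5, 10.5, 54.6, 93.8, 107.1, 9.1, 75.6, 70.0, 74.2, 85.4, 44.1, 36.4.
Season total = 830.2 DD.
Complete generations = ⌊830.2 / 211⌋ = 3.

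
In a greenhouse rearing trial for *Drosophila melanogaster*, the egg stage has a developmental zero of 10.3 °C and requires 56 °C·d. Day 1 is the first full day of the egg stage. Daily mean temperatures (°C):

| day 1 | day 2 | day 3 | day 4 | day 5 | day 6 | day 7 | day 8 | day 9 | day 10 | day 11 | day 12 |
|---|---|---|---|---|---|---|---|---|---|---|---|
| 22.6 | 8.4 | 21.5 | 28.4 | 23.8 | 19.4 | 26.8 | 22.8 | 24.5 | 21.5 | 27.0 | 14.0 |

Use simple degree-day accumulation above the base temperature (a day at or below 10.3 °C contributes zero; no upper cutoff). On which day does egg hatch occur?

Daily DD above 10.3 °C: 12.3, 0.0, 11.2, 18.1, 13.5, 9.1, 16.5, 12.5, 14.2, 11.2, 16.7, 3.7.
Cumulative: 12.3, 12.3, 23.5, 41.6, 55.1, 64.2, 80.7, 93.2, 107.4, 118.6, 135.3, 139.0.
The total first reaches 56 DD on day 6.

day 6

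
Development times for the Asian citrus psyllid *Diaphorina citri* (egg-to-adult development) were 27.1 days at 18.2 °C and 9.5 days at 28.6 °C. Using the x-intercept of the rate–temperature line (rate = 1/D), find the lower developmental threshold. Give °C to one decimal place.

12.6 °C

Linear rate model ⇒ the product D·(T − T_b) is constant across temperatures.
27.1·(18.2 − T_b) = 9.5·(28.6 − T_b)
T_b = (27.1·18.2 − 9.5·28.6) / (27.1 − 9.5) = 221.52 / 17.6 = 12.586 °C ≈ 12.6 °C.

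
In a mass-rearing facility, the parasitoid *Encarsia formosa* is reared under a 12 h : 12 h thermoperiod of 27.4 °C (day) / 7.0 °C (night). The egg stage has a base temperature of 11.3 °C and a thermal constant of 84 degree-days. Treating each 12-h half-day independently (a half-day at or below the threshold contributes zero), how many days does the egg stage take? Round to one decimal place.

10.4 days

Day half: max(0, 27.4 − 11.3) × 0.5 = 16.1 × 0.5 = 8.05 DD.
Night half: max(0, 7.0 − 11.3) × 0.5 = 0.0 × 0.5 = 0.00 DD.
Per 24 h: 8.05 DD/day.
Duration = 84 / 8.05 = 10.435 ≈ 10.4 days.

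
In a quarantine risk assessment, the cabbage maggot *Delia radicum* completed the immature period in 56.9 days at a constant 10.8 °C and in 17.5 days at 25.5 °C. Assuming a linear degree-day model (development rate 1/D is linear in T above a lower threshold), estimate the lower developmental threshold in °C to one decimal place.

4.3 °C

Linear rate model ⇒ the product D·(T − T_b) is constant across temperatures.
56.9·(10.8 − T_b) = 17.5·(25.5 − T_b)
T_b = (56.9·10.8 − 17.5·25.5) / (56.9 − 17.5) = 168.27 / 39.4 = 4.271 °C ≈ 4.3 °C.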